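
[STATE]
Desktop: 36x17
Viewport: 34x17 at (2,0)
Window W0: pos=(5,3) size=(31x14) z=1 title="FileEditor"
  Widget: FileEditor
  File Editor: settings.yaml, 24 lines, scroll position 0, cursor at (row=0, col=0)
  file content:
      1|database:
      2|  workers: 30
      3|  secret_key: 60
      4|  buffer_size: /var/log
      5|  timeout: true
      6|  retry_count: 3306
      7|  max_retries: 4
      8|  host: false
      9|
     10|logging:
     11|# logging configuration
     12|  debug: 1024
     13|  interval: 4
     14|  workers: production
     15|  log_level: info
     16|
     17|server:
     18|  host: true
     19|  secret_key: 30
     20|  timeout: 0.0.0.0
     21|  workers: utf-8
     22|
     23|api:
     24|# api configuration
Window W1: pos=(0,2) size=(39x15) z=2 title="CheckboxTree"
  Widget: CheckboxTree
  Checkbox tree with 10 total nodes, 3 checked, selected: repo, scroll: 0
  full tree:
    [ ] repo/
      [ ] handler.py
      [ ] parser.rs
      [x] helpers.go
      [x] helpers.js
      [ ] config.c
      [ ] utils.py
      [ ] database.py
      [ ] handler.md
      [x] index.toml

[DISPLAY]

                                  
                                  
━━━━━━━━━━━━━━━━━━━━━━━━━━━━━━━━━━
CheckboxTree                      
──────────────────────────────────
[-] repo/                         
  [ ] handler.py                  
  [ ] parser.rs                   
  [x] helpers.go                  
  [x] helpers.js                  
  [ ] config.c                    
  [ ] utils.py                    
  [ ] database.py                 
  [ ] handler.md                  
  [x] index.toml                  
                                  
━━━━━━━━━━━━━━━━━━━━━━━━━━━━━━━━━━


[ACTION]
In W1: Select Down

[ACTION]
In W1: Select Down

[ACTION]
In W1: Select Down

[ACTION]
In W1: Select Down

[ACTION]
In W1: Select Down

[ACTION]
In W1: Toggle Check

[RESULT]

                                  
                                  
━━━━━━━━━━━━━━━━━━━━━━━━━━━━━━━━━━
CheckboxTree                      
──────────────────────────────────
[-] repo/                         
  [ ] handler.py                  
  [ ] parser.rs                   
  [x] helpers.go                  
  [x] helpers.js                  
  [x] config.c                    
  [ ] utils.py                    
  [ ] database.py                 
  [ ] handler.md                  
  [x] index.toml                  
                                  
━━━━━━━━━━━━━━━━━━━━━━━━━━━━━━━━━━


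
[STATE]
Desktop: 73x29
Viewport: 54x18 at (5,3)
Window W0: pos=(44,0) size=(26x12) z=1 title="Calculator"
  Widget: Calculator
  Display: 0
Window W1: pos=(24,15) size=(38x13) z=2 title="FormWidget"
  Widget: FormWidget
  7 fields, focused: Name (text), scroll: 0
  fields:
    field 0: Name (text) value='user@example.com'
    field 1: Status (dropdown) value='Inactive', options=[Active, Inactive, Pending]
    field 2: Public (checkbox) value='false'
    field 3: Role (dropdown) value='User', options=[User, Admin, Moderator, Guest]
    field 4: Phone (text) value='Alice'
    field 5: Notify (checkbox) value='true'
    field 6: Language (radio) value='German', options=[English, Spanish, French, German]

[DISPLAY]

                                       ┃              
                                       ┃┌───┬───┬───┬─
                                       ┃│ 7 │ 8 │ 9 │ 
                                       ┃├───┼───┼───┼─
                                       ┃│ 4 │ 5 │ 6 │ 
                                       ┃├───┼───┼───┼─
                                       ┃│ 1 │ 2 │ 3 │ 
                                       ┃└───┴───┴───┴─
                                       ┗━━━━━━━━━━━━━━
                                                      
                                                      
                                                      
                   ┏━━━━━━━━━━━━━━━━━━━━━━━━━━━━━━━━━━
                   ┃ FormWidget                       
                   ┠──────────────────────────────────
                   ┃> Name:       [user@example.com   
                   ┃  Status:     [Inactive           
                   ┃  Public:     [ ]                 


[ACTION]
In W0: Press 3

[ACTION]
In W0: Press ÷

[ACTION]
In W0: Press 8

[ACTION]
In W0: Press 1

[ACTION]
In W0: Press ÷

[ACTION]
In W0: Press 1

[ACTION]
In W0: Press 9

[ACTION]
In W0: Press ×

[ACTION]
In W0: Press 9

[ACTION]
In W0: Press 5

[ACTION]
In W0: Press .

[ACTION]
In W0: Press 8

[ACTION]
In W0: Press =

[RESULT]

                                       ┃            0.
                                       ┃┌───┬───┬───┬─
                                       ┃│ 7 │ 8 │ 9 │ 
                                       ┃├───┼───┼───┼─
                                       ┃│ 4 │ 5 │ 6 │ 
                                       ┃├───┼───┼───┼─
                                       ┃│ 1 │ 2 │ 3 │ 
                                       ┃└───┴───┴───┴─
                                       ┗━━━━━━━━━━━━━━
                                                      
                                                      
                                                      
                   ┏━━━━━━━━━━━━━━━━━━━━━━━━━━━━━━━━━━
                   ┃ FormWidget                       
                   ┠──────────────────────────────────
                   ┃> Name:       [user@example.com   
                   ┃  Status:     [Inactive           
                   ┃  Public:     [ ]                 


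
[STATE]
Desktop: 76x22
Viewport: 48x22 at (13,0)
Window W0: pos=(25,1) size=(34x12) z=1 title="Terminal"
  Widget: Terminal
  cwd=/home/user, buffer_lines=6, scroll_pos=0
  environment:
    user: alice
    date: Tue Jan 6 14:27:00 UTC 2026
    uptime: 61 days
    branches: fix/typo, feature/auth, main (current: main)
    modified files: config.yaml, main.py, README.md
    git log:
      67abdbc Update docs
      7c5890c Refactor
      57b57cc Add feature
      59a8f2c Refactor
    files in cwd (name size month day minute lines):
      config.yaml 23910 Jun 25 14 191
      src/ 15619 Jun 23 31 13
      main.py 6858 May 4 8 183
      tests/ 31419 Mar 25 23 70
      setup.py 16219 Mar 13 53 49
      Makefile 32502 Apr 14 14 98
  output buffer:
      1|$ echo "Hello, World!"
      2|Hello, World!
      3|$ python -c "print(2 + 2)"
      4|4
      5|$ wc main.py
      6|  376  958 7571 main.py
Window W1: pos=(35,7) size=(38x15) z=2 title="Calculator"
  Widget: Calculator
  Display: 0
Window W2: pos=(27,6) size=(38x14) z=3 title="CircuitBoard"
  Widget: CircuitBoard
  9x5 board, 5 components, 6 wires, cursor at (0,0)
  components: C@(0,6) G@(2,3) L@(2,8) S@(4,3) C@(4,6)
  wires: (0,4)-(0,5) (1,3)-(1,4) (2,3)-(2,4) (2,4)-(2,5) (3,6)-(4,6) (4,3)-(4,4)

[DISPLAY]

                                                
            ┏━━━━━━━━━━━━━━━━━━━━━━━━━━━━━━━━┓  
            ┃ Terminal                       ┃  
            ┠────────────────────────────────┨  
            ┃$ echo "Hello, World!"          ┃  
            ┃Hello, World!                   ┃  
            ┃$┏━━━━━━━━━━━━━━━━━━━━━━━━━━━━━━━━━
            ┃4┃ CircuitBoard                    
            ┃$┠─────────────────────────────────
            ┃ ┃   0 1 2 3 4 5 6 7 8             
            ┃$┃0  [.]              · ─ ·   C    
            ┃ ┃                                 
            ┗━┃1               · ─ ·            
              ┃                                 
              ┃2               G ─ · ─ ·        
              ┃                                 
              ┃3                           ·    
              ┃                            │    
              ┃4               S ─ ·       C    
              ┗━━━━━━━━━━━━━━━━━━━━━━━━━━━━━━━━━
                      ┃│ C │ MC│ MR│ M+│        
                      ┗━━━━━━━━━━━━━━━━━━━━━━━━━


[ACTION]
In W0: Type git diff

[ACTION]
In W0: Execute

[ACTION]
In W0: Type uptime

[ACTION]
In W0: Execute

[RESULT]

                                                
            ┏━━━━━━━━━━━━━━━━━━━━━━━━━━━━━━━━┓  
            ┃ Terminal                       ┃  
            ┠────────────────────────────────┨  
            ┃--- a/main.py                   ┃  
            ┃+++ b/main.py                   ┃  
            ┃@┏━━━━━━━━━━━━━━━━━━━━━━━━━━━━━━━━━
            ┃+┃ CircuitBoard                    
            ┃ ┠─────────────────────────────────
            ┃$┃   0 1 2 3 4 5 6 7 8             
            ┃ ┃0  [.]              · ─ ·   C    
            ┃$┃                                 
            ┗━┃1               · ─ ·            
              ┃                                 
              ┃2               G ─ · ─ ·        
              ┃                                 
              ┃3                           ·    
              ┃                            │    
              ┃4               S ─ ·       C    
              ┗━━━━━━━━━━━━━━━━━━━━━━━━━━━━━━━━━
                      ┃│ C │ MC│ MR│ M+│        
                      ┗━━━━━━━━━━━━━━━━━━━━━━━━━


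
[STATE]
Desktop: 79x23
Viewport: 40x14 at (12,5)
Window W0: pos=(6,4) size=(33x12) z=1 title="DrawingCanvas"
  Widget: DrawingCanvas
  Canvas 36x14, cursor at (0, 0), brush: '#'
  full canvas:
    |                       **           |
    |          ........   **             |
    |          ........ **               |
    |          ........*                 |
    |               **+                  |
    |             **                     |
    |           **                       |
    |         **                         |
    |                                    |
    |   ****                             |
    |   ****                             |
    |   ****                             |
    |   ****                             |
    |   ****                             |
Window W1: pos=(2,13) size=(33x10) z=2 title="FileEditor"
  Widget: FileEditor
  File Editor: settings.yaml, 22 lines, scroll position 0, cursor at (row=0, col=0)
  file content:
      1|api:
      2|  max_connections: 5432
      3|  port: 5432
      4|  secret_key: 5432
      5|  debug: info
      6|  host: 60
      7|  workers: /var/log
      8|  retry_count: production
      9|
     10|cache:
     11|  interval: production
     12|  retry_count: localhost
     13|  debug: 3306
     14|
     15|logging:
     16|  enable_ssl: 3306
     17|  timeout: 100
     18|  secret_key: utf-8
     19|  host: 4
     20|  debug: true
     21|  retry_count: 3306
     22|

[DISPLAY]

ingCanvas                 ┃             
──────────────────────────┨             
                  **      ┃             
     ........   **        ┃             
     ........ **          ┃             
     ........*            ┃             
          **+             ┃             
        **                ┃             
━━━━━━━━━━━━━━━━━━━━━━┓   ┃             
or                    ┃   ┃             
──────────────────────┨━━━┛             
                     ▲┃                 
nections: 5432       █┃                 
432                  ░┃                 


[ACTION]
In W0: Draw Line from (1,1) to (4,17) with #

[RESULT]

ingCanvas                 ┃             
──────────────────────────┨             
                  **      ┃             
     ........   **        ┃             
#####........ **          ┃             
     #####...*            ┃             
          ###             ┃             
        **                ┃             
━━━━━━━━━━━━━━━━━━━━━━┓   ┃             
or                    ┃   ┃             
──────────────────────┨━━━┛             
                     ▲┃                 
nections: 5432       █┃                 
432                  ░┃                 


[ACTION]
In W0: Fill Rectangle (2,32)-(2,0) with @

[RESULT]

ingCanvas                 ┃             
──────────────────────────┨             
                  **      ┃             
     ........   **        ┃             
@@@@@@@@@@@@@@@@@@@@@@@@@@┃             
     #####...*            ┃             
          ###             ┃             
        **                ┃             
━━━━━━━━━━━━━━━━━━━━━━┓   ┃             
or                    ┃   ┃             
──────────────────────┨━━━┛             
                     ▲┃                 
nections: 5432       █┃                 
432                  ░┃                 


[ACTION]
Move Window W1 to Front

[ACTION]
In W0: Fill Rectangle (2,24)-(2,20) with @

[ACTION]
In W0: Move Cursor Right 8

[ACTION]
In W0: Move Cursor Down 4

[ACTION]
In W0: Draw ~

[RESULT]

ingCanvas                 ┃             
──────────────────────────┨             
                  **      ┃             
     ........   **        ┃             
@@@@@@@@@@@@@@@@@@@@@@@@@@┃             
     #####...*            ┃             
   ~      ###             ┃             
        **                ┃             
━━━━━━━━━━━━━━━━━━━━━━┓   ┃             
or                    ┃   ┃             
──────────────────────┨━━━┛             
                     ▲┃                 
nections: 5432       █┃                 
432                  ░┃                 


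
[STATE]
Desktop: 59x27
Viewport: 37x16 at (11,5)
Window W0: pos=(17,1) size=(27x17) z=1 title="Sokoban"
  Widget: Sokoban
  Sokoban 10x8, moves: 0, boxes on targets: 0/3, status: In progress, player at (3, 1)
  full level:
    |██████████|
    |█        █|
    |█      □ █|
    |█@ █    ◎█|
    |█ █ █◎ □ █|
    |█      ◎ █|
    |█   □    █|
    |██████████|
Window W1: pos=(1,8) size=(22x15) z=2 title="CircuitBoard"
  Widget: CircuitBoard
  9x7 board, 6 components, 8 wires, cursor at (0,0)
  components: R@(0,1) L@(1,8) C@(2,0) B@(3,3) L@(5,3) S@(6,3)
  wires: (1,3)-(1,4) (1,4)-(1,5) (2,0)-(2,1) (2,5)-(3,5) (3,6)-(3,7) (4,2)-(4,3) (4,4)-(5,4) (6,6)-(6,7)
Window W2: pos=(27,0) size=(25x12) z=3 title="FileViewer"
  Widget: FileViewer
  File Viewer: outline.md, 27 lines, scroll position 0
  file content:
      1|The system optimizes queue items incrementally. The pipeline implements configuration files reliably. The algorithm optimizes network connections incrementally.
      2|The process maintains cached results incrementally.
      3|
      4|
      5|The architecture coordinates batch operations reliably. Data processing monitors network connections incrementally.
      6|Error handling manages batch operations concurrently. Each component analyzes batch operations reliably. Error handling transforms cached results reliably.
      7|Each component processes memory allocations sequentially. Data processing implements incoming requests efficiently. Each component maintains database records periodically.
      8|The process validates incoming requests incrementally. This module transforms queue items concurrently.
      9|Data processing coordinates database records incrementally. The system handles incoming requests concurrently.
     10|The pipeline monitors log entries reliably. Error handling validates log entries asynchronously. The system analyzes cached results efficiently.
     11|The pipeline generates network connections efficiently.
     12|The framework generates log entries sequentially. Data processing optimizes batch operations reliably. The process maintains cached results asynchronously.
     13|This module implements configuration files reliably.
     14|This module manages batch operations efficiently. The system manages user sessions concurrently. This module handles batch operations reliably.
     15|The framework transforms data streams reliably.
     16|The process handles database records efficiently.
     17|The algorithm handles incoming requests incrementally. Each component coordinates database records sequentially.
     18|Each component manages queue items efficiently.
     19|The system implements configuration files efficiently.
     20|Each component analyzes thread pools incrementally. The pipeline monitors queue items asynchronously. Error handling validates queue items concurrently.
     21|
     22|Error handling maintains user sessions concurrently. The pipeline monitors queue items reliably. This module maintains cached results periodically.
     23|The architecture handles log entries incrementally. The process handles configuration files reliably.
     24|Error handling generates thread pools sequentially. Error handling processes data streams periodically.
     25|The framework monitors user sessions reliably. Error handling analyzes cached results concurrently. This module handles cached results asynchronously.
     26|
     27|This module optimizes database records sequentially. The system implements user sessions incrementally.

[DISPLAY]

      ┃█        ┃                    
      ┃█      □ ┃                    
      ┃█@ █    ◎┃The architecture coo
━━━━━━━━━━━┓◎ □ ┃Error handling manag
oard       ┃  ◎ ┃Each component proce
───────────┨    ┃The process validate
3 4 5 6 7 8┃████┗━━━━━━━━━━━━━━━━━━━━
           ┃: 0  0/3            ┃    
           ┃                    ┃    
       · ─ ┃                    ┃    
           ┃                    ┃    
           ┃                    ┃    
           ┃━━━━━━━━━━━━━━━━━━━━┛    
       B   ┃                         
           ┃                         
   · ─ ·   ┃                         


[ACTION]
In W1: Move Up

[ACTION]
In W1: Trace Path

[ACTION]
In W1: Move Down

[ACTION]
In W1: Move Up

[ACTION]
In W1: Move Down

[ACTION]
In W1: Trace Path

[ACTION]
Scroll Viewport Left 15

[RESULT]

                 ┃█        ┃         
                 ┃█      □ ┃         
                 ┃█@ █    ◎┃The archi
 ┏━━━━━━━━━━━━━━━━━━━━┓◎ □ ┃Error han
 ┃ CircuitBoard       ┃  ◎ ┃Each comp
 ┠────────────────────┨    ┃The proce
 ┃   0 1 2 3 4 5 6 7 8┃████┗━━━━━━━━━
 ┃0       R           ┃: 0  0/3      
 ┃                    ┃              
 ┃1  [.]          · ─ ┃              
 ┃                    ┃              
 ┃2   C ─ ·           ┃              
 ┃                    ┃━━━━━━━━━━━━━━
 ┃3               B   ┃              
 ┃                    ┃              
 ┃4           · ─ ·   ┃              


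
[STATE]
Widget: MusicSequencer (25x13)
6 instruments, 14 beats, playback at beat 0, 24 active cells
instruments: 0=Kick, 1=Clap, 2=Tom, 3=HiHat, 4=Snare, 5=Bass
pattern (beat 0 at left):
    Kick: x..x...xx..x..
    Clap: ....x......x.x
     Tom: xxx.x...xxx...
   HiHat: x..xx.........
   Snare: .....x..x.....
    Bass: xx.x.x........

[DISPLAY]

      ▼1234567890123     
  Kick█··█···██··█··     
  Clap····█······█·█     
   Tom███·█···███···     
 HiHat█··██·········     
 Snare·····█··█·····     
  Bass██·█·█········     
                         
                         
                         
                         
                         
                         


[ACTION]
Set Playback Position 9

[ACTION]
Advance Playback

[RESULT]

      0123456789▼123     
  Kick█··█···██··█··     
  Clap····█······█·█     
   Tom███·█···███···     
 HiHat█··██·········     
 Snare·····█··█·····     
  Bass██·█·█········     
                         
                         
                         
                         
                         
                         


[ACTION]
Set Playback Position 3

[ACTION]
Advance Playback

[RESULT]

      0123▼567890123     
  Kick█··█···██··█··     
  Clap····█······█·█     
   Tom███·█···███···     
 HiHat█··██·········     
 Snare·····█··█·····     
  Bass██·█·█········     
                         
                         
                         
                         
                         
                         


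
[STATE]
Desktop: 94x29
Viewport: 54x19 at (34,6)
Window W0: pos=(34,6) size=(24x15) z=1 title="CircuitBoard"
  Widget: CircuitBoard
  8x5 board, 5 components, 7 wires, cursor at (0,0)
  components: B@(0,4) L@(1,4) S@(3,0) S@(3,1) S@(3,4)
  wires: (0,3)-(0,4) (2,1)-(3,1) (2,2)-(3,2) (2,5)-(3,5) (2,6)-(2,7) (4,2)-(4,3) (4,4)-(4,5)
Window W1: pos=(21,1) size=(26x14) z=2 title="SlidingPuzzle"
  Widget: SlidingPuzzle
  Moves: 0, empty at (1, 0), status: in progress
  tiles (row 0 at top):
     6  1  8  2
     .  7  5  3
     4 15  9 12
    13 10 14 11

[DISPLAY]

───┼────┤   ┃━━━━━━━━━━┓                              
 5 │  3 │   ┃d         ┃                              
───┼────┤   ┃──────────┨                              
 9 │ 12 │   ┃ 5 6 7    ┃                              
───┼────┤   ┃    · ─ B ┃                              
14 │ 11 │   ┃          ┃                              
───┴────┘   ┃        L ┃                              
            ┃          ┃                              
━━━━━━━━━━━━┛·         ┃                              
┃        │   │         ┃                              
┃3   S   S   ·       S ┃                              
┃                      ┃                              
┃4           · ─ ·   · ┃                              
┃Cursor: (0,0)         ┃                              
┗━━━━━━━━━━━━━━━━━━━━━━┛                              
                                                      
                                                      
                                                      
                                                      


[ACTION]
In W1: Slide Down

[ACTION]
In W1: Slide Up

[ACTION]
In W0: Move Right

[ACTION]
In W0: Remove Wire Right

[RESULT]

───┼────┤   ┃━━━━━━━━━━┓                              
 5 │  3 │   ┃d         ┃                              
───┼────┤   ┃──────────┨                              
 9 │ 12 │   ┃ 5 6 7    ┃                              
───┼────┤   ┃    · ─ B ┃                              
14 │ 11 │   ┃          ┃                              
───┴────┘   ┃        L ┃                              
            ┃          ┃                              
━━━━━━━━━━━━┛·         ┃                              
┃        │   │         ┃                              
┃3   S   S   ·       S ┃                              
┃                      ┃                              
┃4           · ─ ·   · ┃                              
┃Cursor: (0,1)         ┃                              
┗━━━━━━━━━━━━━━━━━━━━━━┛                              
                                                      
                                                      
                                                      
                                                      


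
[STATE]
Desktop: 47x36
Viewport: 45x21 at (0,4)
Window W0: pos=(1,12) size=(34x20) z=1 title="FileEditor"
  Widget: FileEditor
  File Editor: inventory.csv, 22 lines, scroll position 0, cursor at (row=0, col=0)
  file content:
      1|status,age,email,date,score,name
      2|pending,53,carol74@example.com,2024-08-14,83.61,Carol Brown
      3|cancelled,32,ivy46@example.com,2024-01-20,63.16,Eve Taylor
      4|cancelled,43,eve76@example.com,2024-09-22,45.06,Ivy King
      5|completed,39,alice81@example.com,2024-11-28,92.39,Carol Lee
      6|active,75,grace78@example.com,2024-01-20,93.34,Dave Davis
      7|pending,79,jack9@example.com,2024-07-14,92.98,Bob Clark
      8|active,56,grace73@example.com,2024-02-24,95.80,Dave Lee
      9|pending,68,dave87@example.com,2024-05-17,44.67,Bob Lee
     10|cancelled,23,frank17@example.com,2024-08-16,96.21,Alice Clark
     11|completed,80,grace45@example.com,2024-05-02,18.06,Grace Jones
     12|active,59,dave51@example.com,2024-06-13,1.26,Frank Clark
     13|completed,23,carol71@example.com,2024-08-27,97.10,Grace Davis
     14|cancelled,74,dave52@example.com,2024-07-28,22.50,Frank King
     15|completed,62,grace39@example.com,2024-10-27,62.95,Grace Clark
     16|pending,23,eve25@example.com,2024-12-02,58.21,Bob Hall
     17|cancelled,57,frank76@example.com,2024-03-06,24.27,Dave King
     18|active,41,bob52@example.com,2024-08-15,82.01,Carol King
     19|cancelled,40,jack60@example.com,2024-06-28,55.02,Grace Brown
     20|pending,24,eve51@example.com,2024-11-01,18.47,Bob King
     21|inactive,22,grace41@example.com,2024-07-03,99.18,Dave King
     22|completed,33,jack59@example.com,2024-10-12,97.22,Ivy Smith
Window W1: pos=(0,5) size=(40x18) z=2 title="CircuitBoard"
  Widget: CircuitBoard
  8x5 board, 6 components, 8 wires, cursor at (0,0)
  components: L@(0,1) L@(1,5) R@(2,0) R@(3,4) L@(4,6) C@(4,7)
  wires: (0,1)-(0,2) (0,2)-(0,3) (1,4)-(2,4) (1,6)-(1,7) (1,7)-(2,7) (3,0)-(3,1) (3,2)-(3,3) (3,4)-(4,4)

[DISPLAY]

                                             
┏━━━━━━━━━━━━━━━━━━━━━━━━━━━━━━━━━━━━━━┓     
┃ CircuitBoard                         ┃     
┠──────────────────────────────────────┨     
┃   0 1 2 3 4 5 6 7                    ┃     
┃0  [.]  L ─ · ─ ·                     ┃     
┃                                      ┃     
┃1                   ·   L   · ─ ·     ┃     
┃                    │           │     ┃     
┃2   R               ·           ·     ┃     
┃                                      ┃     
┃3   · ─ ·   · ─ ·   R                 ┃     
┃                    │                 ┃     
┃4                   ·       L   C     ┃     
┃Cursor: (0,0)                         ┃     
┃                                      ┃     
┃                                      ┃     
┃                                      ┃     
┗━━━━━━━━━━━━━━━━━━━━━━━━━━━━━━━━━━━━━━┛     
 ┃pending,68,dave87@example.com,2░┃          
 ┃cancelled,23,frank17@example.co░┃          


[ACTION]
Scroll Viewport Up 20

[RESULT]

                                             
                                             
                                             
                                             
                                             
┏━━━━━━━━━━━━━━━━━━━━━━━━━━━━━━━━━━━━━━┓     
┃ CircuitBoard                         ┃     
┠──────────────────────────────────────┨     
┃   0 1 2 3 4 5 6 7                    ┃     
┃0  [.]  L ─ · ─ ·                     ┃     
┃                                      ┃     
┃1                   ·   L   · ─ ·     ┃     
┃                    │           │     ┃     
┃2   R               ·           ·     ┃     
┃                                      ┃     
┃3   · ─ ·   · ─ ·   R                 ┃     
┃                    │                 ┃     
┃4                   ·       L   C     ┃     
┃Cursor: (0,0)                         ┃     
┃                                      ┃     
┃                                      ┃     


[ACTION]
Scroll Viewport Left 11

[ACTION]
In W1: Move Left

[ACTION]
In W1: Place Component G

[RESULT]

                                             
                                             
                                             
                                             
                                             
┏━━━━━━━━━━━━━━━━━━━━━━━━━━━━━━━━━━━━━━┓     
┃ CircuitBoard                         ┃     
┠──────────────────────────────────────┨     
┃   0 1 2 3 4 5 6 7                    ┃     
┃0  [G]  L ─ · ─ ·                     ┃     
┃                                      ┃     
┃1                   ·   L   · ─ ·     ┃     
┃                    │           │     ┃     
┃2   R               ·           ·     ┃     
┃                                      ┃     
┃3   · ─ ·   · ─ ·   R                 ┃     
┃                    │                 ┃     
┃4                   ·       L   C     ┃     
┃Cursor: (0,0)                         ┃     
┃                                      ┃     
┃                                      ┃     


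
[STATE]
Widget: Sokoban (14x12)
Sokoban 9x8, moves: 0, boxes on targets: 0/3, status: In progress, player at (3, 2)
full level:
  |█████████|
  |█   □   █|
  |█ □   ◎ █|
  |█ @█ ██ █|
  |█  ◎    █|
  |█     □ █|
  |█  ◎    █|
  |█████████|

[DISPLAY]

█████████     
█   □   █     
█ □   ◎ █     
█ @█ ██ █     
█  ◎    █     
█     □ █     
█  ◎    █     
█████████     
Moves: 0  0/3 
              
              
              


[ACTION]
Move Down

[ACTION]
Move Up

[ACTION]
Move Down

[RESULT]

█████████     
█   □   █     
█ □   ◎ █     
█  █ ██ █     
█ @◎    █     
█     □ █     
█  ◎    █     
█████████     
Moves: 3  0/3 
              
              
              


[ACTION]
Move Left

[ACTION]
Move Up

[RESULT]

█████████     
█   □   █     
█ □   ◎ █     
█@ █ ██ █     
█  ◎    █     
█     □ █     
█  ◎    █     
█████████     
Moves: 5  0/3 
              
              
              


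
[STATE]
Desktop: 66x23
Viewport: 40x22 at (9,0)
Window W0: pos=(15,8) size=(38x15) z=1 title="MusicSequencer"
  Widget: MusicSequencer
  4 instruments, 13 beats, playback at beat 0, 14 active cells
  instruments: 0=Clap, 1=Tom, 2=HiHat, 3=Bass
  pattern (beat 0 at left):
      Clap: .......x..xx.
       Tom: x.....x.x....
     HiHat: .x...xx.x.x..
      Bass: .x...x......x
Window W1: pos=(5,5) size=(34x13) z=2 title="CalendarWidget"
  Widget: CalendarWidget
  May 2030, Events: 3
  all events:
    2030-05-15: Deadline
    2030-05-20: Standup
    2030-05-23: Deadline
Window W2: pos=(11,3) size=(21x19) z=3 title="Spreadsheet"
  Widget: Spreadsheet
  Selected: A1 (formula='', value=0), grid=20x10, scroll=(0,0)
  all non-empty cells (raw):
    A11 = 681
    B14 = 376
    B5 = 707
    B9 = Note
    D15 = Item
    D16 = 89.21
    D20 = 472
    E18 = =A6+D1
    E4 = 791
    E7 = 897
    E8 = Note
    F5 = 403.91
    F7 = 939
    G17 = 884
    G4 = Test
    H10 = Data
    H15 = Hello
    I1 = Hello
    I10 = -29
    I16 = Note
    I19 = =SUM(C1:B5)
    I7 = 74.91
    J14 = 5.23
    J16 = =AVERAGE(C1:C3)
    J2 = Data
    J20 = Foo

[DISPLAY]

                                        
                                        
                                        
  ┏━━━━━━━━━━━━━━━━━━━┓                 
  ┃ Spreadsheet       ┃                 
━━┠───────────────────┨━━━━━━┓          
le┃A1:                ┃      ┃          
──┃       A       B   ┃──────┨          
  ┃-------------------┃      ┃━━━━━━━━━━
Tu┃  1      [0]       ┃      ┃          
  ┃  2        0       ┃      ┃──────────
 7┃  3        0       ┃      ┃          
14┃  4        0       ┃      ┃          
 2┃  5        0     70┃      ┃          
28┃  6        0       ┃      ┃          
  ┃  7        0       ┃      ┃          
  ┃  8        0       ┃      ┃          
━━┃  9        0Note   ┃━━━━━━┛          
  ┃ 10        0       ┃                 
  ┃ 11      681       ┃                 
  ┃ 12        0       ┃                 
  ┗━━━━━━━━━━━━━━━━━━━┛                 


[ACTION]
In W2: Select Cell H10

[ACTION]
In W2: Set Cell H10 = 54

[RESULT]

                                        
                                        
                                        
  ┏━━━━━━━━━━━━━━━━━━━┓                 
  ┃ Spreadsheet       ┃                 
━━┠───────────────────┨━━━━━━┓          
le┃H10: 54            ┃      ┃          
──┃       A       B   ┃──────┨          
  ┃-------------------┃      ┃━━━━━━━━━━
Tu┃  1        0       ┃      ┃          
  ┃  2        0       ┃      ┃──────────
 7┃  3        0       ┃      ┃          
14┃  4        0       ┃      ┃          
 2┃  5        0     70┃      ┃          
28┃  6        0       ┃      ┃          
  ┃  7        0       ┃      ┃          
  ┃  8        0       ┃      ┃          
━━┃  9        0Note   ┃━━━━━━┛          
  ┃ 10        0       ┃                 
  ┃ 11      681       ┃                 
  ┃ 12        0       ┃                 
  ┗━━━━━━━━━━━━━━━━━━━┛                 


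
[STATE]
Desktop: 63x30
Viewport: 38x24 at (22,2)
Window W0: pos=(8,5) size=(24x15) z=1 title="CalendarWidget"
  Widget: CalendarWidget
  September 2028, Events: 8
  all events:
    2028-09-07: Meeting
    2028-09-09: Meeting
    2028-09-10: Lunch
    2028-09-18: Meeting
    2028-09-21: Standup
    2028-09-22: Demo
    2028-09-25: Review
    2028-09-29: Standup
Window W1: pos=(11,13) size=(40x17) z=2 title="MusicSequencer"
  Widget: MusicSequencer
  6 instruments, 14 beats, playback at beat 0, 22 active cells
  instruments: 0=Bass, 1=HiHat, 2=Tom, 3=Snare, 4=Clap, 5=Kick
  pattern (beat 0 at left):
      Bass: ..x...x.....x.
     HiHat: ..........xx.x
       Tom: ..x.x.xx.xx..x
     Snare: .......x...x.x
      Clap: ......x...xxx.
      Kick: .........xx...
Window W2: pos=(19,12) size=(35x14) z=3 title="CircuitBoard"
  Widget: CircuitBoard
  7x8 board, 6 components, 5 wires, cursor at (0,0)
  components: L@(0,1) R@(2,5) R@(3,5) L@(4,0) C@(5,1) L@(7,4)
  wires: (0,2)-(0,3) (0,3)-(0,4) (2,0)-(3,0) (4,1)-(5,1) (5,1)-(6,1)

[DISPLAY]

                                      
                                      
                                      
━━━━━━━━━┓                            
et       ┃                            
─────────┨                            
 2028    ┃                            
r Sa Su  ┃                            
1  2  3  ┃                            
 8  9* 10┃                            
━━━━━━━━━━━━━━━━━━━━━━━━━━━━━━━┓      
ircuitBoard                    ┃      
───────────────────────────────┨      
 0 1 2 3 4 5 6                 ┃      
 [.]  L   · ─ · ─ ·            ┃      
                               ┃      
                               ┃      
                               ┃      
  ·                   R        ┃      
  │                            ┃      
  ·                   R        ┃      
                               ┃      
  L   ·                        ┃      
━━━━━━━━━━━━━━━━━━━━━━━━━━━━━━━┛      


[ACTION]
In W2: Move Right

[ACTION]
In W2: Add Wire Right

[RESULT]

                                      
                                      
                                      
━━━━━━━━━┓                            
et       ┃                            
─────────┨                            
 2028    ┃                            
r Sa Su  ┃                            
1  2  3  ┃                            
 8  9* 10┃                            
━━━━━━━━━━━━━━━━━━━━━━━━━━━━━━━┓      
ircuitBoard                    ┃      
───────────────────────────────┨      
 0 1 2 3 4 5 6                 ┃      
     [L]─ · ─ · ─ ·            ┃      
                               ┃      
                               ┃      
                               ┃      
  ·                   R        ┃      
  │                            ┃      
  ·                   R        ┃      
                               ┃      
  L   ·                        ┃      
━━━━━━━━━━━━━━━━━━━━━━━━━━━━━━━┛      


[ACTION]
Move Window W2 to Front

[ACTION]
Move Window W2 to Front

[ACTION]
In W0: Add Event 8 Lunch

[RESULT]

                                      
                                      
                                      
━━━━━━━━━┓                            
et       ┃                            
─────────┨                            
 2028    ┃                            
r Sa Su  ┃                            
1  2  3  ┃                            
 8*  9* 1┃                            
━━━━━━━━━━━━━━━━━━━━━━━━━━━━━━━┓      
ircuitBoard                    ┃      
───────────────────────────────┨      
 0 1 2 3 4 5 6                 ┃      
     [L]─ · ─ · ─ ·            ┃      
                               ┃      
                               ┃      
                               ┃      
  ·                   R        ┃      
  │                            ┃      
  ·                   R        ┃      
                               ┃      
  L   ·                        ┃      
━━━━━━━━━━━━━━━━━━━━━━━━━━━━━━━┛      
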